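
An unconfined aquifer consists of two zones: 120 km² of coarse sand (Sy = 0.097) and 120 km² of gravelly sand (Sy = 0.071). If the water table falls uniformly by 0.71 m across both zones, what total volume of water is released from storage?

ΔV ≈ 1.43 × 10^7 m³

A₁ = 120 km² = 1.2 × 10^8 m²; A₂ = 120 km² = 1.2 × 10^8 m²
ΔV₁ = 0.097 × 1.2 × 10^8 × 0.71 = 8.264 × 10^6 m³
ΔV₂ = 0.071 × 1.2 × 10^8 × 0.71 = 6.049 × 10^6 m³
ΔV = ΔV₁ + ΔV₂ = 1.431 × 10^7 m³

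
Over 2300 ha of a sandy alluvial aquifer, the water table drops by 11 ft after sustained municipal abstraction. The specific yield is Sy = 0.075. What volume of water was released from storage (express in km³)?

A = 2300 ha = 2.3 × 10^7 m²
Δh = 11 ft = 3.353 m
ΔV = Sy × A × Δh = 0.075 × 2.3 × 10^7 m² × 3.353 m = 5.784 × 10^6 m³
ΔV = 5.784 × 10^6 m³ = 0.005784 km³

ΔV ≈ 0.00578 km³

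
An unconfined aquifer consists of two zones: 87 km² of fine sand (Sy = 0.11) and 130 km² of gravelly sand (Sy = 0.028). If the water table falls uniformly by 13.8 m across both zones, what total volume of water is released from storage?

ΔV ≈ 1.82 × 10^8 m³

A₁ = 87 km² = 8.7 × 10^7 m²; A₂ = 130 km² = 1.3 × 10^8 m²
ΔV₁ = 0.11 × 8.7 × 10^7 × 13.8 = 1.321 × 10^8 m³
ΔV₂ = 0.028 × 1.3 × 10^8 × 13.8 = 5.023 × 10^7 m³
ΔV = ΔV₁ + ΔV₂ = 1.823 × 10^8 m³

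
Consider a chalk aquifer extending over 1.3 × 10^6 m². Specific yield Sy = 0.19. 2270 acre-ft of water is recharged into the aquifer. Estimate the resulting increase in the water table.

Δh ≈ 11.3 m

ΔV = 2270 acre-ft = 2.8 × 10^6 m³
Δh = ΔV / (Sy × A) = 2.8 × 10^6 m³ / (0.19 × 1.3 × 10^6 m²) = 11.34 m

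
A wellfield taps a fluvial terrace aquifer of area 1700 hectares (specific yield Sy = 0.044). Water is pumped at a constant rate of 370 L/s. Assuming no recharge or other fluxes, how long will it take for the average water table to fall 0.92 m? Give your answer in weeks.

t ≈ 3.08 weeks

A = 1700 hectares = 1.7 × 10^7 m²
ΔV = Sy × A × Δh = 0.044 × 1.7 × 10^7 × 0.92 = 6.882 × 10^5 m³
Q = 370 L/s = 31970 m³/d
t = ΔV / Q = 6.882 × 10^5 m³ / 31970 m³/d = 21.53 d
t = 21.53 d ≈ 3.075 weeks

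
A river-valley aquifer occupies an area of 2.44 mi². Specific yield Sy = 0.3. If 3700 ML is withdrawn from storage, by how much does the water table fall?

A = 2.44 mi² = 6.32 × 10^6 m²
ΔV = 3700 ML = 3.7 × 10^6 m³
Δh = ΔV / (Sy × A) = 3.7 × 10^6 m³ / (0.3 × 6.32 × 10^6 m²) = 1.952 m

Δh ≈ 1.95 m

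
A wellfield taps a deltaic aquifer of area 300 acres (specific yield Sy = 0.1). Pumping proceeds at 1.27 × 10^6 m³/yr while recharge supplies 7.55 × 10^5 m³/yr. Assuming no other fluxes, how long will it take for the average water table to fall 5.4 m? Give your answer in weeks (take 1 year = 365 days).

A = 300 acres = 1.214 × 10^6 m²
ΔV = Sy × A × Δh = 0.1 × 1.214 × 10^6 × 5.4 = 6.556 × 10^5 m³
Net withdrawal = 1.27 × 10^6 − 7.55 × 10^5 = 5.15 × 10^5 m³/yr = 1411 m³/d
t = ΔV / Q = 6.556 × 10^5 m³ / 1411 m³/d = 464.6 d
t = 464.6 d ≈ 66.38 weeks

t ≈ 66.4 weeks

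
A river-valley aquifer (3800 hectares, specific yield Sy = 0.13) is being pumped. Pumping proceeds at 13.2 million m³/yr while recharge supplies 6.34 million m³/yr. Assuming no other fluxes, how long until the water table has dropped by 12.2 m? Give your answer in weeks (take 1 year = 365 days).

A = 3800 hectares = 3.8 × 10^7 m²
ΔV = Sy × A × Δh = 0.13 × 3.8 × 10^7 × 12.2 = 6.027 × 10^7 m³
Net withdrawal = 13.2 − 6.34 = 6.86 million m³/yr = 18790 m³/d
t = ΔV / Q = 6.027 × 10^7 m³ / 18790 m³/d = 3207 d
t = 3207 d ≈ 458.1 weeks

t ≈ 458 weeks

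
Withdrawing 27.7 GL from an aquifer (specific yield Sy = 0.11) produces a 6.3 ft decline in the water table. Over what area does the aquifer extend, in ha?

A ≈ 13100 ha

Δh = 6.3 ft = 1.92 m
ΔV = 27.7 GL = 2.77 × 10^7 m³
A = ΔV / (Sy × Δh) = 2.77 × 10^7 / (0.11 × 1.92) = 1.311 × 10^8 m²
A = 1.311 × 10^8 m² = 13110 ha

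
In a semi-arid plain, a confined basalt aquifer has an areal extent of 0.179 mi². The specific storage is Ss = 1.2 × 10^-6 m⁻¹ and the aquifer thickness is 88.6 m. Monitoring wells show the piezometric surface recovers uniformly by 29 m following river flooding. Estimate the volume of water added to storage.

ΔV ≈ 1430 m³

S = Ss × b = 1.2 × 10^-6 m⁻¹ × 88.6 m = 1.063 × 10^-4
A = 0.179 mi² = 4.636 × 10^5 m²
ΔV = S × A × Δh = 1.063 × 10^-4 × 4.636 × 10^5 m² × 29 m = 1429 m³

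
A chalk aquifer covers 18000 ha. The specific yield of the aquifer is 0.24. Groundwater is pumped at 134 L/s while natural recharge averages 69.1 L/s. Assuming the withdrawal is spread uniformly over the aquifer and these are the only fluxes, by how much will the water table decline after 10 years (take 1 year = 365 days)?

A = 18000 ha = 1.8 × 10^8 m²
Net abstraction = 134 − 69.1 = 64.9 L/s
Q_net = 64.9 L/s = 5607 m³/d
t = 10 years = 3650 d
ΔV = Q × t = 5607 m³/d × 3650 d = 2.047 × 10^7 m³
Δh = ΔV / (Sy × A) = 2.047 × 10^7 / (0.24 × 1.8 × 10^8) = 0.4738 m

Δh ≈ 0.474 m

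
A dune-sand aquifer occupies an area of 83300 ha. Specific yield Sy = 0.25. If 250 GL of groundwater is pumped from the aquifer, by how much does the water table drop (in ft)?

A = 83300 ha = 8.33 × 10^8 m²
ΔV = 250 GL = 2.5 × 10^8 m³
Δh = ΔV / (Sy × A) = 2.5 × 10^8 m³ / (0.25 × 8.33 × 10^8 m²) = 1.2 m
Δh = 1.2 m = 3.939 ft

Δh ≈ 3.94 ft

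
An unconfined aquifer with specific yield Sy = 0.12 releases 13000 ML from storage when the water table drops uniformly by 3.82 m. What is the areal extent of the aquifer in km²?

ΔV = 13000 ML = 1.3 × 10^7 m³
A = ΔV / (Sy × Δh) = 1.3 × 10^7 / (0.12 × 3.82) = 2.836 × 10^7 m²
A = 2.836 × 10^7 m² = 28.36 km²

A ≈ 28.4 km²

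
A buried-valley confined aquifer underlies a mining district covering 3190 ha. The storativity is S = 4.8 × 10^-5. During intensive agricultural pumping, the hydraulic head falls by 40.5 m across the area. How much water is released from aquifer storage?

ΔV ≈ 62000 m³

A = 3190 ha = 3.19 × 10^7 m²
ΔV = S × A × Δh = 4.8 × 10^-5 × 3.19 × 10^7 m² × 40.5 m = 62010 m³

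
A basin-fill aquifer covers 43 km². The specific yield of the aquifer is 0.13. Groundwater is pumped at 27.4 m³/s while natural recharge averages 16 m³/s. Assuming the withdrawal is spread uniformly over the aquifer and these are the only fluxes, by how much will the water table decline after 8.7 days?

Δh ≈ 1.53 m

A = 43 km² = 4.3 × 10^7 m²
Net abstraction = 27.4 − 16 = 11.4 m³/s
Q_net = 11.4 m³/s = 9.85 × 10^5 m³/d
ΔV = Q × t = 9.85 × 10^5 m³/d × 8.7 d = 8.569 × 10^6 m³
Δh = ΔV / (Sy × A) = 8.569 × 10^6 / (0.13 × 4.3 × 10^7) = 1.533 m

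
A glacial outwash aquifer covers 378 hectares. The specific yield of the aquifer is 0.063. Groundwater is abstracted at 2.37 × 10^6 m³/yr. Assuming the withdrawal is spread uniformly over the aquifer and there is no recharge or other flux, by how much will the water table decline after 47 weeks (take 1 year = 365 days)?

A = 378 hectares = 3.78 × 10^6 m²
Q = 2.37 × 10^6 m³/yr = 6493 m³/d
t = 47 weeks = 329 d
ΔV = Q × t = 6493 m³/d × 329 d = 2.136 × 10^6 m³
Δh = ΔV / (Sy × A) = 2.136 × 10^6 / (0.063 × 3.78 × 10^6) = 8.971 m

Δh ≈ 8.97 m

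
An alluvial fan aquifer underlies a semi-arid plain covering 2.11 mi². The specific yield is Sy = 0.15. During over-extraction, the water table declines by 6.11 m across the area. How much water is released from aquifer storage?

A = 2.11 mi² = 5.465 × 10^6 m²
ΔV = Sy × A × Δh = 0.15 × 5.465 × 10^6 m² × 6.11 m = 5.009 × 10^6 m³

ΔV ≈ 5.01 × 10^6 m³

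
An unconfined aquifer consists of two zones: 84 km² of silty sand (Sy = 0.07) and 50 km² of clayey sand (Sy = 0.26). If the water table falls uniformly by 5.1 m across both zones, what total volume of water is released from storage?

A₁ = 84 km² = 8.4 × 10^7 m²; A₂ = 50 km² = 5 × 10^7 m²
ΔV₁ = 0.07 × 8.4 × 10^7 × 5.1 = 2.999 × 10^7 m³
ΔV₂ = 0.26 × 5 × 10^7 × 5.1 = 6.63 × 10^7 m³
ΔV = ΔV₁ + ΔV₂ = 9.629 × 10^7 m³

ΔV ≈ 9.63 × 10^7 m³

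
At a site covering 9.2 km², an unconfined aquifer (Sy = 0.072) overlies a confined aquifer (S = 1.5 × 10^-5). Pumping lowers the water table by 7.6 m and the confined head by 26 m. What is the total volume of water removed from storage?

A = 9.2 km² = 9.2 × 10^6 m²
Unconfined: ΔV_u = Sy × A × Δh_u = 0.072 × 9.2 × 10^6 × 7.6 = 5.034 × 10^6 m³
Confined: ΔV_c = S × A × Δh_c = 1.5 × 10^-5 × 9.2 × 10^6 × 26 = 3588 m³
Total ΔV = 5.034 × 10^6 + 3588 = 5.038 × 10^6 m³

ΔV ≈ 5.04 × 10^6 m³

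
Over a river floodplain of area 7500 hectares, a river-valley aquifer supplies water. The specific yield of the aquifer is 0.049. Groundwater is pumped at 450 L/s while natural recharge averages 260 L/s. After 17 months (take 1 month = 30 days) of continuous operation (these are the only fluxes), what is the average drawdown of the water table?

Δh ≈ 2.28 m

A = 7500 hectares = 7.5 × 10^7 m²
Net abstraction = 450 − 260 = 190 L/s
Q_net = 190 L/s = 16420 m³/d
t = 17 months = 510 d
ΔV = Q × t = 16420 m³/d × 510 d = 8.372 × 10^6 m³
Δh = ΔV / (Sy × A) = 8.372 × 10^6 / (0.049 × 7.5 × 10^7) = 2.278 m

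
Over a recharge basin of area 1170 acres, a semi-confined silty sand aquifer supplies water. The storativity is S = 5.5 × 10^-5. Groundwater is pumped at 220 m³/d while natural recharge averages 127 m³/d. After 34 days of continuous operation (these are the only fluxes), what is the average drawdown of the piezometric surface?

A = 1170 acres = 4.735 × 10^6 m²
Net abstraction = 220 − 127 = 93 m³/d
ΔV = Q × t = 93 m³/d × 34 d = 3162 m³
Δh = ΔV / (S × A) = 3162 / (5.5 × 10^-5 × 4.735 × 10^6) = 12.14 m

Δh ≈ 12.1 m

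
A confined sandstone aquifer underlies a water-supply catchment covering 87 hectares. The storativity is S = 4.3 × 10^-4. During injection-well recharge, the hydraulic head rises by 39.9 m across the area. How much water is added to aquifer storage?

A = 87 hectares = 8.7 × 10^5 m²
ΔV = S × A × Δh = 4.3 × 10^-4 × 8.7 × 10^5 m² × 39.9 m = 14930 m³

ΔV ≈ 14900 m³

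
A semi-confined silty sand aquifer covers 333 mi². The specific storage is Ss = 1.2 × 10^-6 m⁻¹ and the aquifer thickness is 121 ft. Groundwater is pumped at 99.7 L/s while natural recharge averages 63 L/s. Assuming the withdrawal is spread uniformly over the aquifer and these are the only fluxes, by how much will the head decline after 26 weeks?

b = 121 ft = 36.88 m
S = Ss × b = 1.2 × 10^-6 m⁻¹ × 36.88 m = 4.426 × 10^-5
A = 333 mi² = 8.625 × 10^8 m²
Net abstraction = 99.7 − 63 = 36.7 L/s
Q_net = 36.7 L/s = 3171 m³/d
t = 26 weeks = 182 d
ΔV = Q × t = 3171 m³/d × 182 d = 5.771 × 10^5 m³
Δh = ΔV / (S × A) = 5.771 × 10^5 / (4.426 × 10^-5 × 8.625 × 10^8) = 15.12 m

Δh ≈ 15.1 m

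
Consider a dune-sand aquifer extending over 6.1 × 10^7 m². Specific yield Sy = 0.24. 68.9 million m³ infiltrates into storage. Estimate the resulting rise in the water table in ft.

ΔV = 68.9 million m³ = 6.89 × 10^7 m³
Δh = ΔV / (Sy × A) = 6.89 × 10^7 m³ / (0.24 × 6.1 × 10^7 m²) = 4.706 m
Δh = 4.706 m = 15.44 ft

Δh ≈ 15.4 ft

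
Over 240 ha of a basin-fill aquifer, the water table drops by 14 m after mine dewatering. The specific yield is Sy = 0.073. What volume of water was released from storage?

A = 240 ha = 2.4 × 10^6 m²
ΔV = Sy × A × Δh = 0.073 × 2.4 × 10^6 m² × 14 m = 2.453 × 10^6 m³

ΔV ≈ 2.45 × 10^6 m³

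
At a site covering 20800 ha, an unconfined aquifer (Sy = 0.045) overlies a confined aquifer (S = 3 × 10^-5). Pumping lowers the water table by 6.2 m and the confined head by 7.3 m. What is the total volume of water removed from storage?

ΔV ≈ 5.81 × 10^7 m³

A = 20800 ha = 2.08 × 10^8 m²
Unconfined: ΔV_u = Sy × A × Δh_u = 0.045 × 2.08 × 10^8 × 6.2 = 5.803 × 10^7 m³
Confined: ΔV_c = S × A × Δh_c = 3 × 10^-5 × 2.08 × 10^8 × 7.3 = 45550 m³
Total ΔV = 5.803 × 10^7 + 45550 = 5.808 × 10^7 m³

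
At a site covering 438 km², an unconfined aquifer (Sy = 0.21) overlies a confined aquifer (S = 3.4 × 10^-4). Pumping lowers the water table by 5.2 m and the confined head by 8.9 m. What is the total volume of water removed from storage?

ΔV ≈ 4.8 × 10^8 m³

A = 438 km² = 4.38 × 10^8 m²
Unconfined: ΔV_u = Sy × A × Δh_u = 0.21 × 4.38 × 10^8 × 5.2 = 4.783 × 10^8 m³
Confined: ΔV_c = S × A × Δh_c = 3.4 × 10^-4 × 4.38 × 10^8 × 8.9 = 1.325 × 10^6 m³
Total ΔV = 4.783 × 10^8 + 1.325 × 10^6 = 4.796 × 10^8 m³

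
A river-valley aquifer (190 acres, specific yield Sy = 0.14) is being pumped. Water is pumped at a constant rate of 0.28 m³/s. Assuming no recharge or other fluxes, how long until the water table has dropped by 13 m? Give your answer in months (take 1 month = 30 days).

t ≈ 1.93 months

A = 190 acres = 7.689 × 10^5 m²
ΔV = Sy × A × Δh = 0.14 × 7.689 × 10^5 × 13 = 1.399 × 10^6 m³
Q = 0.28 m³/s = 24190 m³/d
t = ΔV / Q = 1.399 × 10^6 m³ / 24190 m³/d = 57.85 d
t = 57.85 d ≈ 1.928 months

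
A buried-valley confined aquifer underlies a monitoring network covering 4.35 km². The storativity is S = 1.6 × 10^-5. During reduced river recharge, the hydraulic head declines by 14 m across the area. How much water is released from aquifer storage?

ΔV ≈ 974 m³

A = 4.35 km² = 4.35 × 10^6 m²
ΔV = S × A × Δh = 1.6 × 10^-5 × 4.35 × 10^6 m² × 14 m = 974.4 m³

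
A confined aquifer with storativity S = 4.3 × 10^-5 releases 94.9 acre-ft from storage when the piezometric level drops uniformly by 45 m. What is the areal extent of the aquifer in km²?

A ≈ 60.5 km²

ΔV = 94.9 acre-ft = 1.171 × 10^5 m³
A = ΔV / (S × Δh) = 1.171 × 10^5 / (4.3 × 10^-5 × 45) = 6.049 × 10^7 m²
A = 6.049 × 10^7 m² = 60.49 km²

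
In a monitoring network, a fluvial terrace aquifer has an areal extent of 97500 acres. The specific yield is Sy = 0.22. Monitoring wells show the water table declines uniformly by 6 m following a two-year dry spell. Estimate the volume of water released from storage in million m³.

ΔV ≈ 521 million m³

A = 97500 acres = 3.946 × 10^8 m²
ΔV = Sy × A × Δh = 0.22 × 3.946 × 10^8 m² × 6 m = 5.208 × 10^8 m³
ΔV = 5.208 × 10^8 m³ = 520.8 million m³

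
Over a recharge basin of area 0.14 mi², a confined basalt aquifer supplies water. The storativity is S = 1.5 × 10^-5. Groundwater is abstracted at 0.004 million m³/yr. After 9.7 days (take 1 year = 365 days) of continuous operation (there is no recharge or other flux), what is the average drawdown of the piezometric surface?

A = 0.14 mi² = 3.626 × 10^5 m²
Q = 0.004 million m³/yr = 10.96 m³/d
ΔV = Q × t = 10.96 m³/d × 9.7 d = 106.3 m³
Δh = ΔV / (S × A) = 106.3 / (1.5 × 10^-5 × 3.626 × 10^5) = 19.54 m

Δh ≈ 19.5 m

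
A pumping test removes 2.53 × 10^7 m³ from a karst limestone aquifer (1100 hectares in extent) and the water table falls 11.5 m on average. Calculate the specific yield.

Sy ≈ 0.2

A = 1100 hectares = 1.1 × 10^7 m²
Sy = ΔV / (A × Δh) = 2.53 × 10^7 m³ / (1.1 × 10^7 m² × 11.5 m) = 0.2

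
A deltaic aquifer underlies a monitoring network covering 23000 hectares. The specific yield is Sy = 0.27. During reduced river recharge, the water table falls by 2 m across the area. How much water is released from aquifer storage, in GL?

ΔV ≈ 124 GL

A = 23000 hectares = 2.3 × 10^8 m²
ΔV = Sy × A × Δh = 0.27 × 2.3 × 10^8 m² × 2 m = 1.242 × 10^8 m³
ΔV = 1.242 × 10^8 m³ = 124.2 GL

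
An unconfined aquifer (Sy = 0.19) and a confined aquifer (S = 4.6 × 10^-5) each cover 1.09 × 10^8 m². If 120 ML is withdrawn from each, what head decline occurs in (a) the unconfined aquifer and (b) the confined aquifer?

ΔV = 120 ML = 1.2 × 10^5 m³
Unconfined: Δh_u = ΔV/(Sy·A) = 1.2 × 10^5/(0.19 × 1.09 × 10^8) = 0.005794 m
Confined: Δh_c = ΔV/(S·A) = 1.2 × 10^5/(4.6 × 10^-5 × 1.09 × 10^8) = 23.93 m

Δh_u ≈ 0.00579 m; Δh_c ≈ 23.9 m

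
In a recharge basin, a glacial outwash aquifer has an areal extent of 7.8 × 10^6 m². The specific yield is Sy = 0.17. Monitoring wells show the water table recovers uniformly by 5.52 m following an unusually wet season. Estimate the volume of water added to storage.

ΔV ≈ 7.32 × 10^6 m³

ΔV = Sy × A × Δh = 0.17 × 7.8 × 10^6 m² × 5.52 m = 7.32 × 10^6 m³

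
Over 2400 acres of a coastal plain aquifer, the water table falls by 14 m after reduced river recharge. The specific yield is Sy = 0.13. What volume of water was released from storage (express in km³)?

ΔV ≈ 0.0177 km³

A = 2400 acres = 9.712 × 10^6 m²
ΔV = Sy × A × Δh = 0.13 × 9.712 × 10^6 m² × 14 m = 1.768 × 10^7 m³
ΔV = 1.768 × 10^7 m³ = 0.01768 km³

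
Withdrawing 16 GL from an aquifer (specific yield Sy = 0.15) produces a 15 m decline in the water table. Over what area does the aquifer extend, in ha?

ΔV = 16 GL = 1.6 × 10^7 m³
A = ΔV / (Sy × Δh) = 1.6 × 10^7 / (0.15 × 15) = 7.111 × 10^6 m²
A = 7.111 × 10^6 m² = 711.1 ha

A ≈ 711 ha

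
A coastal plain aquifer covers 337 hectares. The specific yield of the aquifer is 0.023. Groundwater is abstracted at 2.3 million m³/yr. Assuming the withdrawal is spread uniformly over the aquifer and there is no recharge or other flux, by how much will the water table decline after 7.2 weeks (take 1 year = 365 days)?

A = 337 hectares = 3.37 × 10^6 m²
Q = 2.3 million m³/yr = 6301 m³/d
t = 7.2 weeks = 50.4 d
ΔV = Q × t = 6301 m³/d × 50.4 d = 3.176 × 10^5 m³
Δh = ΔV / (Sy × A) = 3.176 × 10^5 / (0.023 × 3.37 × 10^6) = 4.097 m

Δh ≈ 4.1 m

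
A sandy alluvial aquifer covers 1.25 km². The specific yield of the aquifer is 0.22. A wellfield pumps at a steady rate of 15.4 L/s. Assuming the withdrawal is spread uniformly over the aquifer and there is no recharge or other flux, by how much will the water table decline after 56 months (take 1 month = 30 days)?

Δh ≈ 8.13 m

A = 1.25 km² = 1.25 × 10^6 m²
Q = 15.4 L/s = 1331 m³/d
t = 56 months = 1680 d
ΔV = Q × t = 1331 m³/d × 1680 d = 2.235 × 10^6 m³
Δh = ΔV / (Sy × A) = 2.235 × 10^6 / (0.22 × 1.25 × 10^6) = 8.129 m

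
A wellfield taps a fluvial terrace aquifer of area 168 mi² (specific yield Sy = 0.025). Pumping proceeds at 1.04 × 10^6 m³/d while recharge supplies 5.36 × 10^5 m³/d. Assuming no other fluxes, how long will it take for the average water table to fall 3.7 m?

A = 168 mi² = 4.351 × 10^8 m²
ΔV = Sy × A × Δh = 0.025 × 4.351 × 10^8 × 3.7 = 4.025 × 10^7 m³
Net withdrawal = 1.04 × 10^6 − 5.36 × 10^5 = 5.04 × 10^5 m³/d
t = ΔV / Q = 4.025 × 10^7 m³ / 5.04 × 10^5 m³/d = 79.86 d

t ≈ 79.9 days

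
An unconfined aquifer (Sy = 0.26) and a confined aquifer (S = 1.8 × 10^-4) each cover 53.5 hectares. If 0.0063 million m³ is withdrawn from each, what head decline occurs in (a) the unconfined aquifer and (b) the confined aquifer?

A = 53.5 hectares = 5.35 × 10^5 m²
ΔV = 0.0063 million m³ = 6300 m³
Unconfined: Δh_u = ΔV/(Sy·A) = 6300/(0.26 × 5.35 × 10^5) = 0.04529 m
Confined: Δh_c = ΔV/(S·A) = 6300/(1.8 × 10^-4 × 5.35 × 10^5) = 65.42 m

Δh_u ≈ 0.0453 m; Δh_c ≈ 65.4 m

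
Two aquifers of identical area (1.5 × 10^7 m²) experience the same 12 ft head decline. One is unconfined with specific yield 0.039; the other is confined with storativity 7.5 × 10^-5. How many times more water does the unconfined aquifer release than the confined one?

Δh = 12 ft = 3.658 m
Unconfined: ΔV_u = Sy × A × Δh = 0.039 × 1.5 × 10^7 × 3.658 = 2.14 × 10^6 m³
Confined: ΔV_c = S × A × Δh = 7.5 × 10^-5 × 1.5 × 10^7 × 3.658 = 4115 m³
Ratio = ΔV_u / ΔV_c = Sy / S = 0.039 / 7.5 × 10^-5 = 520

ΔV_u / ΔV_c ≈ 520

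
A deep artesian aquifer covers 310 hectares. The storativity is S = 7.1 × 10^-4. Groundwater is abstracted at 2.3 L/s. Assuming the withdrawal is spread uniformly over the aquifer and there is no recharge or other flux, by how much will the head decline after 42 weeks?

Δh ≈ 26.5 m

A = 310 hectares = 3.1 × 10^6 m²
Q = 2.3 L/s = 198.7 m³/d
t = 42 weeks = 294 d
ΔV = Q × t = 198.7 m³/d × 294 d = 58420 m³
Δh = ΔV / (S × A) = 58420 / (7.1 × 10^-4 × 3.1 × 10^6) = 26.54 m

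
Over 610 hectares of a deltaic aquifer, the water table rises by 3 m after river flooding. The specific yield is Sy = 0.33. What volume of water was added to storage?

A = 610 hectares = 6.1 × 10^6 m²
ΔV = Sy × A × Δh = 0.33 × 6.1 × 10^6 m² × 3 m = 6.039 × 10^6 m³

ΔV ≈ 6.04 × 10^6 m³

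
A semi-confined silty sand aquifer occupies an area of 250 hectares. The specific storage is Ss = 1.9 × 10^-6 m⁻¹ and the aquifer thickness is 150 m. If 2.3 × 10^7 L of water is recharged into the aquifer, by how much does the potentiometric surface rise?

Δh ≈ 32.3 m

S = Ss × b = 1.9 × 10^-6 m⁻¹ × 150 m = 2.85 × 10^-4
A = 250 hectares = 2.5 × 10^6 m²
ΔV = 2.3 × 10^7 L = 23000 m³
Δh = ΔV / (S × A) = 23000 m³ / (2.85 × 10^-4 × 2.5 × 10^6 m²) = 32.28 m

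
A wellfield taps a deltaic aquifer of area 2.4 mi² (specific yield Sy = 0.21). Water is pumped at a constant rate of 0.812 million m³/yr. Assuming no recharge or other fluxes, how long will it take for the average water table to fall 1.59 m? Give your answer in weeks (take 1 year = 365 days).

A = 2.4 mi² = 6.216 × 10^6 m²
ΔV = Sy × A × Δh = 0.21 × 6.216 × 10^6 × 1.59 = 2.076 × 10^6 m³
Q = 0.812 million m³/yr = 2225 m³/d
t = ΔV / Q = 2.076 × 10^6 m³ / 2225 m³/d = 933 d
t = 933 d ≈ 133.3 weeks

t ≈ 133 weeks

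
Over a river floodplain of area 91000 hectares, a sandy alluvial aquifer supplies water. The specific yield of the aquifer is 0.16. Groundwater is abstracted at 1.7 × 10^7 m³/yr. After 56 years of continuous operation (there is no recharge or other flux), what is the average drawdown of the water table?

Δh ≈ 6.54 m

A = 91000 hectares = 9.1 × 10^8 m²
Q = 1.7 × 10^7 m³/yr = 46580 m³/d
t = 56 years = 20440 d
ΔV = Q × t = 46580 m³/d × 20440 d = 9.52 × 10^8 m³
Δh = ΔV / (Sy × A) = 9.52 × 10^8 / (0.16 × 9.1 × 10^8) = 6.538 m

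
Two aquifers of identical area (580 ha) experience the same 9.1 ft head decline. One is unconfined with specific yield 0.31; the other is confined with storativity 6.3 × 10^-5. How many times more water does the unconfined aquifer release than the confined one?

A = 580 ha = 5.8 × 10^6 m²
Δh = 9.1 ft = 2.774 m
Unconfined: ΔV_u = Sy × A × Δh = 0.31 × 5.8 × 10^6 × 2.774 = 4.987 × 10^6 m³
Confined: ΔV_c = S × A × Δh = 6.3 × 10^-5 × 5.8 × 10^6 × 2.774 = 1014 m³
Ratio = ΔV_u / ΔV_c = Sy / S = 0.31 / 6.3 × 10^-5 = 4921

ΔV_u / ΔV_c ≈ 4920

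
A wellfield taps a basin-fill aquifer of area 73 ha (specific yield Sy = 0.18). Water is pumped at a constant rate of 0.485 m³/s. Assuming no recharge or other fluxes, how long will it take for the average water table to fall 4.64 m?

t ≈ 14.5 days

A = 73 ha = 7.3 × 10^5 m²
ΔV = Sy × A × Δh = 0.18 × 7.3 × 10^5 × 4.64 = 6.097 × 10^5 m³
Q = 0.485 m³/s = 41900 m³/d
t = ΔV / Q = 6.097 × 10^5 m³ / 41900 m³/d = 14.55 d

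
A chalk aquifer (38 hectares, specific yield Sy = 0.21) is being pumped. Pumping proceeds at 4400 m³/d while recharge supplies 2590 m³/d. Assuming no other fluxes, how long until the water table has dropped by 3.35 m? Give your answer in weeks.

A = 38 hectares = 3.8 × 10^5 m²
ΔV = Sy × A × Δh = 0.21 × 3.8 × 10^5 × 3.35 = 2.673 × 10^5 m³
Net withdrawal = 4400 − 2590 = 1810 m³/d
t = ΔV / Q = 2.673 × 10^5 m³ / 1810 m³/d = 147.7 d
t = 147.7 d ≈ 21.1 weeks

t ≈ 21.1 weeks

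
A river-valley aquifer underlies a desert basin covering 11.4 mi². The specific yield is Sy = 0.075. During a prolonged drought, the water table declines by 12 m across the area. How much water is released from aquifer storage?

ΔV ≈ 2.66 × 10^7 m³

A = 11.4 mi² = 2.953 × 10^7 m²
ΔV = Sy × A × Δh = 0.075 × 2.953 × 10^7 m² × 12 m = 2.657 × 10^7 m³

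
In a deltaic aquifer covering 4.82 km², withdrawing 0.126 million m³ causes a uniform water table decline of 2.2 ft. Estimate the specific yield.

A = 4.82 km² = 4.82 × 10^6 m²
Δh = 2.2 ft = 0.6706 m
ΔV = 0.126 million m³ = 1.26 × 10^5 m³
Sy = ΔV / (A × Δh) = 1.26 × 10^5 m³ / (4.82 × 10^6 m² × 0.6706 m) = 0.03898

Sy ≈ 0.039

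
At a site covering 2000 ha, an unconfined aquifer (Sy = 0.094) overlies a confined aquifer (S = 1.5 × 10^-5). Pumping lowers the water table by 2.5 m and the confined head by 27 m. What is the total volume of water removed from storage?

ΔV ≈ 4.71 × 10^6 m³

A = 2000 ha = 2 × 10^7 m²
Unconfined: ΔV_u = Sy × A × Δh_u = 0.094 × 2 × 10^7 × 2.5 = 4.7 × 10^6 m³
Confined: ΔV_c = S × A × Δh_c = 1.5 × 10^-5 × 2 × 10^7 × 27 = 8100 m³
Total ΔV = 4.7 × 10^6 + 8100 = 4.708 × 10^6 m³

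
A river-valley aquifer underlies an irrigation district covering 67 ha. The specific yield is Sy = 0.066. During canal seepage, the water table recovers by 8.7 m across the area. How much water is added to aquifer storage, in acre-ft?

A = 67 ha = 6.7 × 10^5 m²
ΔV = Sy × A × Δh = 0.066 × 6.7 × 10^5 m² × 8.7 m = 3.847 × 10^5 m³
ΔV = 3.847 × 10^5 m³ = 311.9 acre-ft

ΔV ≈ 312 acre-ft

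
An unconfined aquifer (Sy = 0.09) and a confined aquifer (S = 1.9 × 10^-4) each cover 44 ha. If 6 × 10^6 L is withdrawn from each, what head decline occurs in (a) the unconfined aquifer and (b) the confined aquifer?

Δh_u ≈ 0.152 m; Δh_c ≈ 71.8 m

A = 44 ha = 4.4 × 10^5 m²
ΔV = 6 × 10^6 L = 6000 m³
Unconfined: Δh_u = ΔV/(Sy·A) = 6000/(0.09 × 4.4 × 10^5) = 0.1515 m
Confined: Δh_c = ΔV/(S·A) = 6000/(1.9 × 10^-4 × 4.4 × 10^5) = 71.77 m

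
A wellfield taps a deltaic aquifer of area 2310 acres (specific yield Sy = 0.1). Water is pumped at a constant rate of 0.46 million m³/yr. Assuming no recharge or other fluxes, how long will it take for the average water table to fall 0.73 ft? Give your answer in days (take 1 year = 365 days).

t ≈ 165 days

A = 2310 acres = 9.348 × 10^6 m²
Δh = 0.73 ft = 0.2225 m
ΔV = Sy × A × Δh = 0.1 × 9.348 × 10^6 × 0.2225 = 2.08 × 10^5 m³
Q = 0.46 million m³/yr = 1260 m³/d
t = ΔV / Q = 2.08 × 10^5 m³ / 1260 m³/d = 165 d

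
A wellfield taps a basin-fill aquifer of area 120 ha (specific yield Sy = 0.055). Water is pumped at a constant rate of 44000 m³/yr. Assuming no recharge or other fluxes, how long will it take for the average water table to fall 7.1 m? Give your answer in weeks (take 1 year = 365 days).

t ≈ 555 weeks

A = 120 ha = 1.2 × 10^6 m²
ΔV = Sy × A × Δh = 0.055 × 1.2 × 10^6 × 7.1 = 4.686 × 10^5 m³
Q = 44000 m³/yr = 120.5 m³/d
t = ΔV / Q = 4.686 × 10^5 m³ / 120.5 m³/d = 3887 d
t = 3887 d ≈ 555.3 weeks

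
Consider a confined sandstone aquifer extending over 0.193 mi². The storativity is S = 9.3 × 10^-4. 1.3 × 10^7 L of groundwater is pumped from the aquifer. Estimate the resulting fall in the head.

A = 0.193 mi² = 4.999 × 10^5 m²
ΔV = 1.3 × 10^7 L = 13000 m³
Δh = ΔV / (S × A) = 13000 m³ / (9.3 × 10^-4 × 4.999 × 10^5 m²) = 27.96 m

Δh ≈ 28 m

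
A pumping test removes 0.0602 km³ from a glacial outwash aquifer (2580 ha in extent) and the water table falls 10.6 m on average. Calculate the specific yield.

A = 2580 ha = 2.58 × 10^7 m²
ΔV = 0.0602 km³ = 6.02 × 10^7 m³
Sy = ΔV / (A × Δh) = 6.02 × 10^7 m³ / (2.58 × 10^7 m² × 10.6 m) = 0.2201

Sy ≈ 0.22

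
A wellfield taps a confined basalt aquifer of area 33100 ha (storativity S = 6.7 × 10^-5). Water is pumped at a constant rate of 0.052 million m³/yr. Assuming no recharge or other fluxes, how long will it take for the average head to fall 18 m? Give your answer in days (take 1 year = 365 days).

t ≈ 2800 days

A = 33100 ha = 3.31 × 10^8 m²
ΔV = S × A × Δh = 6.7 × 10^-5 × 3.31 × 10^8 × 18 = 3.992 × 10^5 m³
Q = 0.052 million m³/yr = 142.5 m³/d
t = ΔV / Q = 3.992 × 10^5 m³ / 142.5 m³/d = 2802 d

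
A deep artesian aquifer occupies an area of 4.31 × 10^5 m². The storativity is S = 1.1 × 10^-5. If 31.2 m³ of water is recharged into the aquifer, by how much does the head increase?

Δh = ΔV / (S × A) = 31.2 m³ / (1.1 × 10^-5 × 4.31 × 10^5 m²) = 6.581 m

Δh ≈ 6.58 m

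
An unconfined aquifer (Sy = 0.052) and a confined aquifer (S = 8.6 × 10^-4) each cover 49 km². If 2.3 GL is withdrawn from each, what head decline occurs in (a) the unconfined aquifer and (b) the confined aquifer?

A = 49 km² = 4.9 × 10^7 m²
ΔV = 2.3 GL = 2.3 × 10^6 m³
Unconfined: Δh_u = ΔV/(Sy·A) = 2.3 × 10^6/(0.052 × 4.9 × 10^7) = 0.9027 m
Confined: Δh_c = ΔV/(S·A) = 2.3 × 10^6/(8.6 × 10^-4 × 4.9 × 10^7) = 54.58 m

Δh_u ≈ 0.903 m; Δh_c ≈ 54.6 m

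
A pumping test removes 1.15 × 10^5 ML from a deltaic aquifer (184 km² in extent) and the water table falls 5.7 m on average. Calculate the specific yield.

Sy ≈ 0.11

A = 184 km² = 1.84 × 10^8 m²
ΔV = 1.15 × 10^5 ML = 1.15 × 10^8 m³
Sy = ΔV / (A × Δh) = 1.15 × 10^8 m³ / (1.84 × 10^8 m² × 5.7 m) = 0.1096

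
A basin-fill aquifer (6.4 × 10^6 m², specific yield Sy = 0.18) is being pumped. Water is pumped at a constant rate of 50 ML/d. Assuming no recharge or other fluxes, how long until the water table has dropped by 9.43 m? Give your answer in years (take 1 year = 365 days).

ΔV = Sy × A × Δh = 0.18 × 6.4 × 10^6 × 9.43 = 1.086 × 10^7 m³
Q = 50 ML/d = 50000 m³/d
t = ΔV / Q = 1.086 × 10^7 m³ / 50000 m³/d = 217.3 d
t = 217.3 d ≈ 0.5953 years

t ≈ 0.595 years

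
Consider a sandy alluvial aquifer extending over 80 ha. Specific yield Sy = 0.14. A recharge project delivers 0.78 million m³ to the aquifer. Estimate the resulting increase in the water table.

Δh ≈ 6.96 m

A = 80 ha = 8 × 10^5 m²
ΔV = 0.78 million m³ = 7.8 × 10^5 m³
Δh = ΔV / (Sy × A) = 7.8 × 10^5 m³ / (0.14 × 8 × 10^5 m²) = 6.964 m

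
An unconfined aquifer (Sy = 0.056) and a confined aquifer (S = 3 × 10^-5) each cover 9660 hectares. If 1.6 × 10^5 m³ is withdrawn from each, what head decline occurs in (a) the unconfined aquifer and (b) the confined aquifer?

A = 9660 hectares = 9.66 × 10^7 m²
Unconfined: Δh_u = ΔV/(Sy·A) = 1.6 × 10^5/(0.056 × 9.66 × 10^7) = 0.02958 m
Confined: Δh_c = ΔV/(S·A) = 1.6 × 10^5/(3 × 10^-5 × 9.66 × 10^7) = 55.21 m

Δh_u ≈ 0.0296 m; Δh_c ≈ 55.2 m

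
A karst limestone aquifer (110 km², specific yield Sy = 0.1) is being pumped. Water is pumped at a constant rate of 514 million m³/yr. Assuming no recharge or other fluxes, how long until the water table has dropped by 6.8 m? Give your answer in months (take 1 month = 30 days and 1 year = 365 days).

A = 110 km² = 1.1 × 10^8 m²
ΔV = Sy × A × Δh = 0.1 × 1.1 × 10^8 × 6.8 = 7.48 × 10^7 m³
Q = 514 million m³/yr = 1.408 × 10^6 m³/d
t = ΔV / Q = 7.48 × 10^7 m³ / 1.408 × 10^6 m³/d = 53.12 d
t = 53.12 d ≈ 1.771 months

t ≈ 1.77 months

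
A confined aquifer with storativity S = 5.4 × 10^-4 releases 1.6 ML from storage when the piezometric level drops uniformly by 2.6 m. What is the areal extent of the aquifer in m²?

A ≈ 1.14 × 10^6 m²

ΔV = 1.6 ML = 1600 m³
A = ΔV / (S × Δh) = 1600 / (5.4 × 10^-4 × 2.6) = 1.14 × 10^6 m²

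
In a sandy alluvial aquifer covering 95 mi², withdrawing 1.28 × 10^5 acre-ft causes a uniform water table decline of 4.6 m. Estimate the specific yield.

A = 95 mi² = 2.46 × 10^8 m²
ΔV = 1.28 × 10^5 acre-ft = 1.579 × 10^8 m³
Sy = ΔV / (A × Δh) = 1.579 × 10^8 m³ / (2.46 × 10^8 m² × 4.6 m) = 0.1395

Sy ≈ 0.14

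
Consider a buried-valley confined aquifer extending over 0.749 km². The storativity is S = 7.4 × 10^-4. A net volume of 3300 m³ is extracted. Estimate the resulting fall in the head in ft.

Δh ≈ 19.5 ft

A = 0.749 km² = 7.49 × 10^5 m²
Δh = ΔV / (S × A) = 3300 m³ / (7.4 × 10^-4 × 7.49 × 10^5 m²) = 5.954 m
Δh = 5.954 m = 19.53 ft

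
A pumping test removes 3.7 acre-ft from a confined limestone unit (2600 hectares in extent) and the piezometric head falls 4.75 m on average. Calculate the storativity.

A = 2600 hectares = 2.6 × 10^7 m²
ΔV = 3.7 acre-ft = 4564 m³
S = ΔV / (A × Δh) = 4564 m³ / (2.6 × 10^7 m² × 4.75 m) = 3.695 × 10^-5

S ≈ 3.7 × 10^-5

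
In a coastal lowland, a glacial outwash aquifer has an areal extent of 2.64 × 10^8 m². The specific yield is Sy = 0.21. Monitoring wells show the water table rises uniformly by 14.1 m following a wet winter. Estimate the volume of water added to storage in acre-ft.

ΔV = Sy × A × Δh = 0.21 × 2.64 × 10^8 m² × 14.1 m = 7.817 × 10^8 m³
ΔV = 7.817 × 10^8 m³ = 6.337 × 10^5 acre-ft

ΔV ≈ 6.34 × 10^5 acre-ft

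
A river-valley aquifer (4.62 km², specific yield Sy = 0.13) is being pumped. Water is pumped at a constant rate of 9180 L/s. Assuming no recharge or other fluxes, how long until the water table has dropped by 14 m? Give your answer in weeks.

t ≈ 1.51 weeks

A = 4.62 km² = 4.62 × 10^6 m²
ΔV = Sy × A × Δh = 0.13 × 4.62 × 10^6 × 14 = 8.408 × 10^6 m³
Q = 9180 L/s = 7.932 × 10^5 m³/d
t = ΔV / Q = 8.408 × 10^6 m³ / 7.932 × 10^5 m³/d = 10.6 d
t = 10.6 d ≈ 1.514 weeks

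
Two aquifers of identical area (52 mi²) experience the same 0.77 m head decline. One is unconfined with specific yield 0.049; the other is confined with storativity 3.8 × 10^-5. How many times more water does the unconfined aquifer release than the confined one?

ΔV_u / ΔV_c ≈ 1290

A = 52 mi² = 1.347 × 10^8 m²
Unconfined: ΔV_u = Sy × A × Δh = 0.049 × 1.347 × 10^8 × 0.77 = 5.081 × 10^6 m³
Confined: ΔV_c = S × A × Δh = 3.8 × 10^-5 × 1.347 × 10^8 × 0.77 = 3941 m³
Ratio = ΔV_u / ΔV_c = Sy / S = 0.049 / 3.8 × 10^-5 = 1289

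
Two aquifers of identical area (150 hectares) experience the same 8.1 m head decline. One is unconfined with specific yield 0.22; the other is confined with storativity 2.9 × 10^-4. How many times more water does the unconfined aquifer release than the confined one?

A = 150 hectares = 1.5 × 10^6 m²
Unconfined: ΔV_u = Sy × A × Δh = 0.22 × 1.5 × 10^6 × 8.1 = 2.673 × 10^6 m³
Confined: ΔV_c = S × A × Δh = 2.9 × 10^-4 × 1.5 × 10^6 × 8.1 = 3524 m³
Ratio = ΔV_u / ΔV_c = Sy / S = 0.22 / 2.9 × 10^-4 = 758.6

ΔV_u / ΔV_c ≈ 759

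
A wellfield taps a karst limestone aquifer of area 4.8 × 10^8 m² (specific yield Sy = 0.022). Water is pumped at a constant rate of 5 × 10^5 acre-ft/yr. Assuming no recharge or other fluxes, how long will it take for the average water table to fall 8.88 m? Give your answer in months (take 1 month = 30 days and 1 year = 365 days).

ΔV = Sy × A × Δh = 0.022 × 4.8 × 10^8 × 8.88 = 9.377 × 10^7 m³
Q = 5 × 10^5 acre-ft/yr = 1.69 × 10^6 m³/d
t = ΔV / Q = 9.377 × 10^7 m³ / 1.69 × 10^6 m³/d = 55.5 d
t = 55.5 d ≈ 1.85 months

t ≈ 1.85 months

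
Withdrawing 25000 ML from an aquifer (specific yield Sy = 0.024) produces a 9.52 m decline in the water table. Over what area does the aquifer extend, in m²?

A ≈ 1.09 × 10^8 m²

ΔV = 25000 ML = 2.5 × 10^7 m³
A = ΔV / (Sy × Δh) = 2.5 × 10^7 / (0.024 × 9.52) = 1.094 × 10^8 m²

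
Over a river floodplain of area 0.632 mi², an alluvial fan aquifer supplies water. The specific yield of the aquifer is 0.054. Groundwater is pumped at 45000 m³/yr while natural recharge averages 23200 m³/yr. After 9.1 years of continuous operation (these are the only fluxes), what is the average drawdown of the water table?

Δh ≈ 2.24 m

A = 0.632 mi² = 1.637 × 10^6 m²
Net abstraction = 45000 − 23200 = 21800 m³/yr
Q_net = 21800 m³/yr = 59.73 m³/d
t = 9.1 years = 3322 d
ΔV = Q × t = 59.73 m³/d × 3322 d = 1.984 × 10^5 m³
Δh = ΔV / (Sy × A) = 1.984 × 10^5 / (0.054 × 1.637 × 10^6) = 2.244 m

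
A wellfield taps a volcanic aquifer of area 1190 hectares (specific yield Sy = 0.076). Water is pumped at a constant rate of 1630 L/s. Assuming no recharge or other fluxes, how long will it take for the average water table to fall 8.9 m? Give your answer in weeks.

A = 1190 hectares = 1.19 × 10^7 m²
ΔV = Sy × A × Δh = 0.076 × 1.19 × 10^7 × 8.9 = 8.049 × 10^6 m³
Q = 1630 L/s = 1.408 × 10^5 m³/d
t = ΔV / Q = 8.049 × 10^6 m³ / 1.408 × 10^5 m³/d = 57.15 d
t = 57.15 d ≈ 8.165 weeks

t ≈ 8.16 weeks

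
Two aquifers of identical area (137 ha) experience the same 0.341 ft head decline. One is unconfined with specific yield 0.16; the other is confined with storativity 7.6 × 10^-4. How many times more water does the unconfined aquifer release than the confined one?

A = 137 ha = 1.37 × 10^6 m²
Δh = 0.341 ft = 0.1039 m
Unconfined: ΔV_u = Sy × A × Δh = 0.16 × 1.37 × 10^6 × 0.1039 = 22780 m³
Confined: ΔV_c = S × A × Δh = 7.6 × 10^-4 × 1.37 × 10^6 × 0.1039 = 108.2 m³
Ratio = ΔV_u / ΔV_c = Sy / S = 0.16 / 7.6 × 10^-4 = 210.5

ΔV_u / ΔV_c ≈ 211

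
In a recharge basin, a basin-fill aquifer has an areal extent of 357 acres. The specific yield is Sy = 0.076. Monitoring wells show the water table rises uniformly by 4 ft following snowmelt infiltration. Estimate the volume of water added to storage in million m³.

ΔV ≈ 0.134 million m³

A = 357 acres = 1.445 × 10^6 m²
Δh = 4 ft = 1.219 m
ΔV = Sy × A × Δh = 0.076 × 1.445 × 10^6 m² × 1.219 m = 1.339 × 10^5 m³
ΔV = 1.339 × 10^5 m³ = 0.1339 million m³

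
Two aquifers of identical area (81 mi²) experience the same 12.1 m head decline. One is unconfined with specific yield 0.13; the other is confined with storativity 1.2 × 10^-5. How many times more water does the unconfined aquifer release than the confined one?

A = 81 mi² = 2.098 × 10^8 m²
Unconfined: ΔV_u = Sy × A × Δh = 0.13 × 2.098 × 10^8 × 12.1 = 3.3 × 10^8 m³
Confined: ΔV_c = S × A × Δh = 1.2 × 10^-5 × 2.098 × 10^8 × 12.1 = 30460 m³
Ratio = ΔV_u / ΔV_c = Sy / S = 0.13 / 1.2 × 10^-5 = 10830

ΔV_u / ΔV_c ≈ 10800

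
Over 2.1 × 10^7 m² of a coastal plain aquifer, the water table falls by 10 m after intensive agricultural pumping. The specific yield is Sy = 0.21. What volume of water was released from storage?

ΔV ≈ 4.41 × 10^7 m³

ΔV = Sy × A × Δh = 0.21 × 2.1 × 10^7 m² × 10 m = 4.41 × 10^7 m³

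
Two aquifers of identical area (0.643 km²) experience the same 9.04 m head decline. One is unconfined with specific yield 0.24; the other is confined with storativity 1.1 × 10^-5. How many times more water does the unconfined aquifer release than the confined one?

ΔV_u / ΔV_c ≈ 21800

A = 0.643 km² = 6.43 × 10^5 m²
Unconfined: ΔV_u = Sy × A × Δh = 0.24 × 6.43 × 10^5 × 9.04 = 1.395 × 10^6 m³
Confined: ΔV_c = S × A × Δh = 1.1 × 10^-5 × 6.43 × 10^5 × 9.04 = 63.94 m³
Ratio = ΔV_u / ΔV_c = Sy / S = 0.24 / 1.1 × 10^-5 = 21820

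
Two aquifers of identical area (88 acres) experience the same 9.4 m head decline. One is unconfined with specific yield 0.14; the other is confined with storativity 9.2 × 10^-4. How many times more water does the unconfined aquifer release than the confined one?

A = 88 acres = 3.561 × 10^5 m²
Unconfined: ΔV_u = Sy × A × Δh = 0.14 × 3.561 × 10^5 × 9.4 = 4.687 × 10^5 m³
Confined: ΔV_c = S × A × Δh = 9.2 × 10^-4 × 3.561 × 10^5 × 9.4 = 3080 m³
Ratio = ΔV_u / ΔV_c = Sy / S = 0.14 / 9.2 × 10^-4 = 152.2

ΔV_u / ΔV_c ≈ 152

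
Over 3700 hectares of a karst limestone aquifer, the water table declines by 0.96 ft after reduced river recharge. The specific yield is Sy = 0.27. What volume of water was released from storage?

ΔV ≈ 2.92 × 10^6 m³

A = 3700 hectares = 3.7 × 10^7 m²
Δh = 0.96 ft = 0.2926 m
ΔV = Sy × A × Δh = 0.27 × 3.7 × 10^7 m² × 0.2926 m = 2.923 × 10^6 m³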